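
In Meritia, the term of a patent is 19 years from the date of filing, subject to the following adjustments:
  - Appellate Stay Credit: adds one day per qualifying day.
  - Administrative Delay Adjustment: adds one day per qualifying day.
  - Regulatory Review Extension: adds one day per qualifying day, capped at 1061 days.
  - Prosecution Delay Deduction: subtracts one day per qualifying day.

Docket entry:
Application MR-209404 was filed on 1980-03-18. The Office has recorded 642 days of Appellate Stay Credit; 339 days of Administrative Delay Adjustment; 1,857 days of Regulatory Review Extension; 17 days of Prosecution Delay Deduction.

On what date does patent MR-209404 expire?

2004-10-02

Base term: filing date + 19 years → 18 March 1999.
Appellate Stay Credit: +642 days → 19 December 2000.
Administrative Delay Adjustment: +339 days → 23 November 2001.
Regulatory Review Extension: 1857 days claimed exceeds the 1061-day cap, so +1061 days → 19 October 2004.
Prosecution Delay Deduction: −17 days → 2 October 2004.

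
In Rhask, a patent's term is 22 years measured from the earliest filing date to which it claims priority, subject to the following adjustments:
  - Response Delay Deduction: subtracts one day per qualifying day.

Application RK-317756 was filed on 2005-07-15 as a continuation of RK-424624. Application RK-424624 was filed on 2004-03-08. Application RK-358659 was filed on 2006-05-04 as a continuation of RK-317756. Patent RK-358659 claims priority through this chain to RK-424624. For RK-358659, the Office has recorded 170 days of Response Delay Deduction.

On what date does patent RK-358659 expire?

Earliest priority filing: 8 March 2004.
Base term: 8 March 2004 + 22 years → 8 March 2026.
Response Delay Deduction: −170 days → 19 September 2025.

September 19, 2025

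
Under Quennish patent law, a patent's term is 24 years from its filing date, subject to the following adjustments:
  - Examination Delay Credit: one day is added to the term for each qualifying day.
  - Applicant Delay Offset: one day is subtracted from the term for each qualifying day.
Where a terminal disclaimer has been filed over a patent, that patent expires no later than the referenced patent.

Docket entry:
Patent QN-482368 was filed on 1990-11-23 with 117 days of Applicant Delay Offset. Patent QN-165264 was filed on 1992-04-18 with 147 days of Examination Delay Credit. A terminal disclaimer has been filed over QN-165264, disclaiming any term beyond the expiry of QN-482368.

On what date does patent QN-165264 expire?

Natural term of QN-165264:
  Base: filing + 24 years → 18 April 2016.
  Examination Delay Credit: +147 days → 12 September 2016.
Expiry of referenced patent QN-482368:
  Base: filing + 24 years → 23 November 2014.
  Applicant Delay Offset: −117 days → 29 July 2014.
Terminal disclaimer: QN-165264 expires on the earlier of 12 September 2016 and 29 July 2014.

2014-07-29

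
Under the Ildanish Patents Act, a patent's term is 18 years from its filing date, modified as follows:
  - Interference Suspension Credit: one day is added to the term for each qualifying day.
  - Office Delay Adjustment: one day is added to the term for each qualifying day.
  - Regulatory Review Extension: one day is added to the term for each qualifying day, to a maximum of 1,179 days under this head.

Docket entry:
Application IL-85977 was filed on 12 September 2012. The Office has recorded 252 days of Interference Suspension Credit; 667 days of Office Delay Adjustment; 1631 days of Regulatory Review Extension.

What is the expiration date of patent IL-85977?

Base term: filing date + 18 years → 12 September 2030.
Interference Suspension Credit: +252 days → 22 May 2031.
Office Delay Adjustment: +667 days → 19 March 2033.
Regulatory Review Extension: 1631 days claimed exceeds the 1179-day cap, so +1179 days → 10 June 2036.

June 10, 2036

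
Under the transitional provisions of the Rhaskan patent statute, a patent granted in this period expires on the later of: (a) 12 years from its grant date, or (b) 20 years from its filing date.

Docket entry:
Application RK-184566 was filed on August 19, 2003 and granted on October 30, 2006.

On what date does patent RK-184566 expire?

2023-08-19

(a) grant + 12 years → 30 October 2018.
(b) filing + 20 years → 19 August 2023.
Later of the two: 19 August 2023.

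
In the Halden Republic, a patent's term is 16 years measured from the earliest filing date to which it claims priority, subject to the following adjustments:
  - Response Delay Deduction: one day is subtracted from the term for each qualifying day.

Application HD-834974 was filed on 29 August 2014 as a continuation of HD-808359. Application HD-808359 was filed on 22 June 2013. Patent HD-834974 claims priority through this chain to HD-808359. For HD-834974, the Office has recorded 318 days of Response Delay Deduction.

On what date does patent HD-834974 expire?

2028-08-08

Earliest priority filing: 22 June 2013.
Base term: 22 June 2013 + 16 years → 22 June 2029.
Response Delay Deduction: −318 days → 8 August 2028.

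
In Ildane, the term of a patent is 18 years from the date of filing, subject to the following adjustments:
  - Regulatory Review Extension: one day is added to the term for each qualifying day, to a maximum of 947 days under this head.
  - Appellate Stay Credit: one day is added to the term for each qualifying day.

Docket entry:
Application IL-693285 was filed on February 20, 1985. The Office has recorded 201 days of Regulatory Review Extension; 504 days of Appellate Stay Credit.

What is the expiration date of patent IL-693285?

Base term: filing date + 18 years → 20 February 2003.
Regulatory Review Extension: 201 days (within the 947-day cap) → +201 days → 9 September 2003.
Appellate Stay Credit: +504 days → 25 January 2005.

2005-01-25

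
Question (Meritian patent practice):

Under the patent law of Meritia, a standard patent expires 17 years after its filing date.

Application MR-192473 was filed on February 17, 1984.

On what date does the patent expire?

2001-02-17

Filing date + 17 years → 17 February 2001.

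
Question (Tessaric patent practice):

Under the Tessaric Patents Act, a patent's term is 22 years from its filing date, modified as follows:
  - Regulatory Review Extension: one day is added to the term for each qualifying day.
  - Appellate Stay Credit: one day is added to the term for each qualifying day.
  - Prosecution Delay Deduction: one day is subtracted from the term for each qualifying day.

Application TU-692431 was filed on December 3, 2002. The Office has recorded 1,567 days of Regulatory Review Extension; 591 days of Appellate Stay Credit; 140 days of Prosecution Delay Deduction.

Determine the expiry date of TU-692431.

2030-06-13

Base term: filing date + 22 years → 3 December 2024.
Regulatory Review Extension: +1567 days → 19 March 2029.
Appellate Stay Credit: +591 days → 31 October 2030.
Prosecution Delay Deduction: −140 days → 13 June 2030.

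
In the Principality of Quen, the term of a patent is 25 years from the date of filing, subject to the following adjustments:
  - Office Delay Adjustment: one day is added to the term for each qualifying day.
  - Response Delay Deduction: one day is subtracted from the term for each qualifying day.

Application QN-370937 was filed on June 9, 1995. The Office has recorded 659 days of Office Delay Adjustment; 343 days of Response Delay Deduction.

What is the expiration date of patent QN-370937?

2021-04-21

Base term: filing date + 25 years → 9 June 2020.
Office Delay Adjustment: +659 days → 30 March 2022.
Response Delay Deduction: −343 days → 21 April 2021.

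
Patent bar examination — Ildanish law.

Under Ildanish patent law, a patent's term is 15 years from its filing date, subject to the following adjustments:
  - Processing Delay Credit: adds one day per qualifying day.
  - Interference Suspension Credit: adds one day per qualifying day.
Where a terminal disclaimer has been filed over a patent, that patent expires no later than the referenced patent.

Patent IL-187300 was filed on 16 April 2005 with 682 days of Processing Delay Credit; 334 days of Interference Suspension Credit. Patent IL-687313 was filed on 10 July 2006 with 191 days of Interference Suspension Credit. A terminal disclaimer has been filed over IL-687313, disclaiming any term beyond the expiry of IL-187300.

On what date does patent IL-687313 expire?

Natural term of IL-687313:
  Base: filing + 15 years → 10 July 2021.
  Interference Suspension Credit: +191 days → 17 January 2022.
Expiry of referenced patent IL-187300:
  Base: filing + 15 years → 16 April 2020.
  Processing Delay Credit: +682 days → 27 February 2022.
  Interference Suspension Credit: +334 days → 27 January 2023.
Terminal disclaimer: IL-687313 expires on the earlier of 17 January 2022 and 27 January 2023.

January 17, 2022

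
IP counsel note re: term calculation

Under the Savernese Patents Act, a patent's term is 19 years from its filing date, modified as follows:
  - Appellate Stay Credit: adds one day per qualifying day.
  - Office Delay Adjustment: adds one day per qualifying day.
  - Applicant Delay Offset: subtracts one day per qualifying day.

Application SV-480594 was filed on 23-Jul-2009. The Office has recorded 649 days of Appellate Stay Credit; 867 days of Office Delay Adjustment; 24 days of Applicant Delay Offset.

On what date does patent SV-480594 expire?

Base term: filing date + 19 years → 23 July 2028.
Appellate Stay Credit: +649 days → 3 May 2030.
Office Delay Adjustment: +867 days → 16 September 2032.
Applicant Delay Offset: −24 days → 23 August 2032.

2032-08-23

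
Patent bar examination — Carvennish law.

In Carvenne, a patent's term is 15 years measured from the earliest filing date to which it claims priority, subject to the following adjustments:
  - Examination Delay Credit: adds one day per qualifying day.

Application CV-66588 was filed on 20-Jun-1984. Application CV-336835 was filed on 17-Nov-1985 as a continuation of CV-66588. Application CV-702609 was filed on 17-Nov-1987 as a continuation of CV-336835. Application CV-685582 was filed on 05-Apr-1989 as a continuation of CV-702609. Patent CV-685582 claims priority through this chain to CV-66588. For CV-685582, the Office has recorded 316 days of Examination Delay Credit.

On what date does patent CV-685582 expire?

Earliest priority filing: 20 June 1984.
Base term: 20 June 1984 + 15 years → 20 June 1999.
Examination Delay Credit: +316 days → 1 May 2000.

May 1, 2000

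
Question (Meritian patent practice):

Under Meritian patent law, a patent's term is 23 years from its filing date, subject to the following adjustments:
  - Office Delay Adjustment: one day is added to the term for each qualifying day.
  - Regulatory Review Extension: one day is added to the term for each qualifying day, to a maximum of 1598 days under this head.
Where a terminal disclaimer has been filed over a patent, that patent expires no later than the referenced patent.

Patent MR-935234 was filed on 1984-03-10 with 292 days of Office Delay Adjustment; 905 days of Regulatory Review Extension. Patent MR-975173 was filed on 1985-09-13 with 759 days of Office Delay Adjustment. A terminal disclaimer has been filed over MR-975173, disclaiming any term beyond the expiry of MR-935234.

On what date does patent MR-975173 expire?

2010-06-19

Natural term of MR-975173:
  Base: filing + 23 years → 13 September 2008.
  Office Delay Adjustment: +759 days → 12 October 2010.
Expiry of referenced patent MR-935234:
  Base: filing + 23 years → 10 March 2007.
  Office Delay Adjustment: +292 days → 27 December 2007.
  Regulatory Review Extension: 905 days (within the 1598-day cap) → +905 days → 19 June 2010.
Terminal disclaimer: MR-975173 expires on the earlier of 12 October 2010 and 19 June 2010.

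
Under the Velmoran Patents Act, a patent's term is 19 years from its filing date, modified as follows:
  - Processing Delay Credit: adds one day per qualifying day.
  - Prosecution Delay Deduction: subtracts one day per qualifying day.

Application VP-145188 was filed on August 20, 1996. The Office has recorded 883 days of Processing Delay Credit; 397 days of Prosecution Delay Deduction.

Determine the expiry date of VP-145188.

2016-12-18

Base term: filing date + 19 years → 20 August 2015.
Processing Delay Credit: +883 days → 19 January 2018.
Prosecution Delay Deduction: −397 days → 18 December 2016.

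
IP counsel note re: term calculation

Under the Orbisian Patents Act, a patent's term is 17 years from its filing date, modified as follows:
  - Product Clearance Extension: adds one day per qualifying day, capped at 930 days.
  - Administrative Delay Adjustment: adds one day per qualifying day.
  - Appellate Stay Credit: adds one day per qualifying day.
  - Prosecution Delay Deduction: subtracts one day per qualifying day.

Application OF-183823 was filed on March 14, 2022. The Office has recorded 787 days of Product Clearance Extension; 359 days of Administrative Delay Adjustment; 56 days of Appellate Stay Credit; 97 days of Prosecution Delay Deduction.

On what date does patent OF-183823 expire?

Base term: filing date + 17 years → 14 March 2039.
Product Clearance Extension: 787 days (within the 930-day cap) → +787 days → 9 May 2041.
Administrative Delay Adjustment: +359 days → 3 May 2042.
Appellate Stay Credit: +56 days → 28 June 2042.
Prosecution Delay Deduction: −97 days → 23 March 2042.

March 23, 2042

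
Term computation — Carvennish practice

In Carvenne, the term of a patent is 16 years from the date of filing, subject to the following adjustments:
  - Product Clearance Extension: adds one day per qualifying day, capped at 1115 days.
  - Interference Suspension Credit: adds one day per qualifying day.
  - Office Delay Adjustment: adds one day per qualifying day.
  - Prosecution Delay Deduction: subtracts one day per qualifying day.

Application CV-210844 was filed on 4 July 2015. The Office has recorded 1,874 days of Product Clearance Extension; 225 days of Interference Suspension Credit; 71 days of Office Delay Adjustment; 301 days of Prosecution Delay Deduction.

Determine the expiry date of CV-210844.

Base term: filing date + 16 years → 4 July 2031.
Product Clearance Extension: 1874 days claimed exceeds the 1115-day cap, so +1115 days → 23 July 2034.
Interference Suspension Credit: +225 days → 5 March 2035.
Office Delay Adjustment: +71 days → 15 May 2035.
Prosecution Delay Deduction: −301 days → 18 July 2034.

July 18, 2034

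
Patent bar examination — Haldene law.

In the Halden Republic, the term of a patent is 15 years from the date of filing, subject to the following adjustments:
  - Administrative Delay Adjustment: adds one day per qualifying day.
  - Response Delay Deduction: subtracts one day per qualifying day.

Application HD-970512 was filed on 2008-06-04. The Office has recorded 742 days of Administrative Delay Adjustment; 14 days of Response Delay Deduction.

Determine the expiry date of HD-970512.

2025-06-01

Base term: filing date + 15 years → 4 June 2023.
Administrative Delay Adjustment: +742 days → 15 June 2025.
Response Delay Deduction: −14 days → 1 June 2025.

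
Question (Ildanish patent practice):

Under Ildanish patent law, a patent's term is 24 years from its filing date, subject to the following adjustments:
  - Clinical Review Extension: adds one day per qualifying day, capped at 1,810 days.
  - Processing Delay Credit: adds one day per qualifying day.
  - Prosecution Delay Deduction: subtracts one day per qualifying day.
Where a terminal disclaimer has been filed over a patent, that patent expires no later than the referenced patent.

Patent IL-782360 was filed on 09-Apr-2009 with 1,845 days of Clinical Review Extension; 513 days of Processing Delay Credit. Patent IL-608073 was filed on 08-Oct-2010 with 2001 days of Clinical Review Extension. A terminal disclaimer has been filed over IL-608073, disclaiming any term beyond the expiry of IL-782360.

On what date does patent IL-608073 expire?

August 19, 2039

Natural term of IL-608073:
  Base: filing + 24 years → 8 October 2034.
  Clinical Review Extension: 2001 days claimed exceeds the 1810-day cap, so +1810 days → 22 September 2039.
Expiry of referenced patent IL-782360:
  Base: filing + 24 years → 9 April 2033.
  Clinical Review Extension: 1845 days claimed exceeds the 1810-day cap, so +1810 days → 24 March 2038.
  Processing Delay Credit: +513 days → 19 August 2039.
Terminal disclaimer: IL-608073 expires on the earlier of 22 September 2039 and 19 August 2039.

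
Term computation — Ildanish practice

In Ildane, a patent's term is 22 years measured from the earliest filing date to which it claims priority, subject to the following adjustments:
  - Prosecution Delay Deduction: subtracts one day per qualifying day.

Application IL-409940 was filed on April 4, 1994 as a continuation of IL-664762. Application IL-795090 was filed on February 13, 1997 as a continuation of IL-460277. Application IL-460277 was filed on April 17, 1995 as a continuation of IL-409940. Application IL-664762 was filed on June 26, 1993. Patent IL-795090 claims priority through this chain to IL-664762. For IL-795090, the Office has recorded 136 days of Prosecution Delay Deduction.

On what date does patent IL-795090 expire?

Earliest priority filing: 26 June 1993.
Base term: 26 June 1993 + 22 years → 26 June 2015.
Prosecution Delay Deduction: −136 days → 10 February 2015.

February 10, 2015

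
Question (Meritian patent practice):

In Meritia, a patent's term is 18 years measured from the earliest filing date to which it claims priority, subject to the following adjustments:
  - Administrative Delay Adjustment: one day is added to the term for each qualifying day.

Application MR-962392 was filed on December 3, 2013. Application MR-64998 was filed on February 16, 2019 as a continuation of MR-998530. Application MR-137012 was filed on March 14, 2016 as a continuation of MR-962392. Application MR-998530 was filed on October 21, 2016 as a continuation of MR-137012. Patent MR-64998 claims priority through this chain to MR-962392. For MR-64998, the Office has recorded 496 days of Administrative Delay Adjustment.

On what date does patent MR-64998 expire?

Earliest priority filing: 3 December 2013.
Base term: 3 December 2013 + 18 years → 3 December 2031.
Administrative Delay Adjustment: +496 days → 12 April 2033.

2033-04-12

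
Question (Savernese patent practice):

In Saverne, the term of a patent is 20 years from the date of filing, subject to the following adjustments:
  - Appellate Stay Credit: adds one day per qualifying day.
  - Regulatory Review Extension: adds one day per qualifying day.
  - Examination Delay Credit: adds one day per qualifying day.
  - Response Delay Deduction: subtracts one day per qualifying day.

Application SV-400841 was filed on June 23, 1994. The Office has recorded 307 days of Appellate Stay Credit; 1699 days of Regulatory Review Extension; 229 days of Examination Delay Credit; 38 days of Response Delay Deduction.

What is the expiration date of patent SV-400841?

Base term: filing date + 20 years → 23 June 2014.
Appellate Stay Credit: +307 days → 26 April 2015.
Regulatory Review Extension: +1699 days → 20 December 2019.
Examination Delay Credit: +229 days → 5 August 2020.
Response Delay Deduction: −38 days → 28 June 2020.

June 28, 2020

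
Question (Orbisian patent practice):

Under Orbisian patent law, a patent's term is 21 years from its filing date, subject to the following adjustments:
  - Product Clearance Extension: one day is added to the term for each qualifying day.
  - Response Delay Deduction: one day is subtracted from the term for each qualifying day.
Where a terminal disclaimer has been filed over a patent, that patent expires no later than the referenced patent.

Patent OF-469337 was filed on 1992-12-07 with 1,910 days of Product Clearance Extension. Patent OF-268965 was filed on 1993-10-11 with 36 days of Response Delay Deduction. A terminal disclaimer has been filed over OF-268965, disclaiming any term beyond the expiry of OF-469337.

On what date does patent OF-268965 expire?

2014-09-05

Natural term of OF-268965:
  Base: filing + 21 years → 11 October 2014.
  Response Delay Deduction: −36 days → 5 September 2014.
Expiry of referenced patent OF-469337:
  Base: filing + 21 years → 7 December 2013.
  Product Clearance Extension: +1910 days → 1 March 2019.
Terminal disclaimer: OF-268965 expires on the earlier of 5 September 2014 and 1 March 2019.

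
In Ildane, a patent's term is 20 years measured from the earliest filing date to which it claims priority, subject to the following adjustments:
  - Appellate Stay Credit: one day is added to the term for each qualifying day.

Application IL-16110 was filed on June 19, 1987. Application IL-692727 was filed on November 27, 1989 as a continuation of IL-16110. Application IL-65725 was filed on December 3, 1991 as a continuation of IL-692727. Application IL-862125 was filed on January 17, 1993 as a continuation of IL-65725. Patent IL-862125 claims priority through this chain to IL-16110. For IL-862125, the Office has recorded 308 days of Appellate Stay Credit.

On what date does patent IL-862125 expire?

April 22, 2008

Earliest priority filing: 19 June 1987.
Base term: 19 June 1987 + 20 years → 19 June 2007.
Appellate Stay Credit: +308 days → 22 April 2008.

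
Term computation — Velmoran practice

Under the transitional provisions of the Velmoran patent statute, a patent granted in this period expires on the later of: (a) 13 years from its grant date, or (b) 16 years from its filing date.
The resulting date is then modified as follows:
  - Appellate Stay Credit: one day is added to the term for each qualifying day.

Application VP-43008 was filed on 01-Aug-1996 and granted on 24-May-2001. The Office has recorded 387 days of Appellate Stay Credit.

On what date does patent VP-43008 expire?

2015-06-15

(a) grant + 13 years → 24 May 2014.
(b) filing + 16 years → 1 August 2012.
Later of the two: 24 May 2014.
Appellate Stay Credit: +387 days → 15 June 2015.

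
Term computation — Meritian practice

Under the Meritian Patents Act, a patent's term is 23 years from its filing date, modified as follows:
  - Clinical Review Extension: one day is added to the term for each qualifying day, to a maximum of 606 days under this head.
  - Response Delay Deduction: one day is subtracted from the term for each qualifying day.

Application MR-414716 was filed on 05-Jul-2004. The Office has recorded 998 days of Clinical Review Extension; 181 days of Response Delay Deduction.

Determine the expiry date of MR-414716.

2028-09-02

Base term: filing date + 23 years → 5 July 2027.
Clinical Review Extension: 998 days claimed exceeds the 606-day cap, so +606 days → 2 March 2029.
Response Delay Deduction: −181 days → 2 September 2028.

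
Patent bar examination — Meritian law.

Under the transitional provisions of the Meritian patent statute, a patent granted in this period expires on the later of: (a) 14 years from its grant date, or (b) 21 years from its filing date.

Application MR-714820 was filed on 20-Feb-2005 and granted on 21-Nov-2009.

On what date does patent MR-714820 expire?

(a) grant + 14 years → 21 November 2023.
(b) filing + 21 years → 20 February 2026.
Later of the two: 20 February 2026.

February 20, 2026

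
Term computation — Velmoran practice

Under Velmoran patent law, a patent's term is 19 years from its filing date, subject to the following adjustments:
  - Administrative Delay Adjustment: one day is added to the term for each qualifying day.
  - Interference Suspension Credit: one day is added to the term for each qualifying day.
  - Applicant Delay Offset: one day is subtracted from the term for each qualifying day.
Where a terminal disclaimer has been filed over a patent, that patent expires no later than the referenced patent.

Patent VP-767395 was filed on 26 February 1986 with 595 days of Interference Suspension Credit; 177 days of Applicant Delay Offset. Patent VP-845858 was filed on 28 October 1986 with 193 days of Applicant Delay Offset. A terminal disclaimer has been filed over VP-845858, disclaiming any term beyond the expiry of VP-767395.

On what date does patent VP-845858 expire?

Natural term of VP-845858:
  Base: filing + 19 years → 28 October 2005.
  Applicant Delay Offset: −193 days → 18 April 2005.
Expiry of referenced patent VP-767395:
  Base: filing + 19 years → 26 February 2005.
  Interference Suspension Credit: +595 days → 14 October 2006.
  Applicant Delay Offset: −177 days → 20 April 2006.
Terminal disclaimer: VP-845858 expires on the earlier of 18 April 2005 and 20 April 2006.

April 18, 2005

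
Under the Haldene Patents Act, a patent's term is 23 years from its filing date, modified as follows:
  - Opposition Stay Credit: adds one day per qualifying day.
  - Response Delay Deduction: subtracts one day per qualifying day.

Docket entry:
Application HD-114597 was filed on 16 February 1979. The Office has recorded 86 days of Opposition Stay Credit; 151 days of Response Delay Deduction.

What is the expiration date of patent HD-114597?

December 13, 2001

Base term: filing date + 23 years → 16 February 2002.
Opposition Stay Credit: +86 days → 13 May 2002.
Response Delay Deduction: −151 days → 13 December 2001.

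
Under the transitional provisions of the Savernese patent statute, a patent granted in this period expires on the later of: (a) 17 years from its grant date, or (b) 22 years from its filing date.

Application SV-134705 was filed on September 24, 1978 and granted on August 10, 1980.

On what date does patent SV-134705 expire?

(a) grant + 17 years → 10 August 1997.
(b) filing + 22 years → 24 September 2000.
Later of the two: 24 September 2000.

September 24, 2000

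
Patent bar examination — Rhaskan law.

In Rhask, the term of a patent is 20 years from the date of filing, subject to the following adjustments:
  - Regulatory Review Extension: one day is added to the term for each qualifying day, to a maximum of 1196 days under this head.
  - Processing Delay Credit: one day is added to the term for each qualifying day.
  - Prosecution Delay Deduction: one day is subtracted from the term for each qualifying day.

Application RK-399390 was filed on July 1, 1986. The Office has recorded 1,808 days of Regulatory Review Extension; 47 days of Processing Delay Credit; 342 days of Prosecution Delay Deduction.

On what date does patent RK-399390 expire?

Base term: filing date + 20 years → 1 July 2006.
Regulatory Review Extension: 1808 days claimed exceeds the 1196-day cap, so +1196 days → 9 October 2009.
Processing Delay Credit: +47 days → 25 November 2009.
Prosecution Delay Deduction: −342 days → 18 December 2008.

2008-12-18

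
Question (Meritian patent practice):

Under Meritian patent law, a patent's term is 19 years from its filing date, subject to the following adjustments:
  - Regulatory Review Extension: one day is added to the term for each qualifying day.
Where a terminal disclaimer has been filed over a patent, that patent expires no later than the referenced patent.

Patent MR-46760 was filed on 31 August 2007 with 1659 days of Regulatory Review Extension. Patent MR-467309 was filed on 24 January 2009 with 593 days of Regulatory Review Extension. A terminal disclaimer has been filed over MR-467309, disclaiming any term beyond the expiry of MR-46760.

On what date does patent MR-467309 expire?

Natural term of MR-467309:
  Base: filing + 19 years → 24 January 2028.
  Regulatory Review Extension: +593 days → 8 September 2029.
Expiry of referenced patent MR-46760:
  Base: filing + 19 years → 31 August 2026.
  Regulatory Review Extension: +1659 days → 17 March 2031.
Terminal disclaimer: MR-467309 expires on the earlier of 8 September 2029 and 17 March 2031.

2029-09-08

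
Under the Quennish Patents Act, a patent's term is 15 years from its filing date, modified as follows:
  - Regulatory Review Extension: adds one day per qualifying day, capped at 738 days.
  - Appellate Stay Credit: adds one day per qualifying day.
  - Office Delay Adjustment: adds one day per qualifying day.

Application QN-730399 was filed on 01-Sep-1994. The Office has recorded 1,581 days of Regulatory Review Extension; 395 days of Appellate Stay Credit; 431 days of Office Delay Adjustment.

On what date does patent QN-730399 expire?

December 13, 2013

Base term: filing date + 15 years → 1 September 2009.
Regulatory Review Extension: 1581 days claimed exceeds the 738-day cap, so +738 days → 9 September 2011.
Appellate Stay Credit: +395 days → 8 October 2012.
Office Delay Adjustment: +431 days → 13 December 2013.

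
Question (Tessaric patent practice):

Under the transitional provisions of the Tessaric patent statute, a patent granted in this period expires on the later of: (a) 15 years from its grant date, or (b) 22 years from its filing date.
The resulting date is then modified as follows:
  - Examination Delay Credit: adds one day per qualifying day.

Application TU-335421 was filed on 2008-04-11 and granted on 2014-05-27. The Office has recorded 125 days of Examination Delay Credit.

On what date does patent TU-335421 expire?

August 14, 2030

(a) grant + 15 years → 27 May 2029.
(b) filing + 22 years → 11 April 2030.
Later of the two: 11 April 2030.
Examination Delay Credit: +125 days → 14 August 2030.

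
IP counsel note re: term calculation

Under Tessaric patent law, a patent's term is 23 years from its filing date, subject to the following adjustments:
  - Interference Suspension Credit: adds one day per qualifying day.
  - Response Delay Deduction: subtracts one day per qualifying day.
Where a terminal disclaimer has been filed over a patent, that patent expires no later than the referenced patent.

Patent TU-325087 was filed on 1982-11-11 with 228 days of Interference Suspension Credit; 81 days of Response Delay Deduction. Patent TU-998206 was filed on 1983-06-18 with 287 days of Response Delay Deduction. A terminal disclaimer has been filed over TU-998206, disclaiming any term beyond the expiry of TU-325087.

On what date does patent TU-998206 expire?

2005-09-04

Natural term of TU-998206:
  Base: filing + 23 years → 18 June 2006.
  Response Delay Deduction: −287 days → 4 September 2005.
Expiry of referenced patent TU-325087:
  Base: filing + 23 years → 11 November 2005.
  Interference Suspension Credit: +228 days → 27 June 2006.
  Response Delay Deduction: −81 days → 7 April 2006.
Terminal disclaimer: TU-998206 expires on the earlier of 4 September 2005 and 7 April 2006.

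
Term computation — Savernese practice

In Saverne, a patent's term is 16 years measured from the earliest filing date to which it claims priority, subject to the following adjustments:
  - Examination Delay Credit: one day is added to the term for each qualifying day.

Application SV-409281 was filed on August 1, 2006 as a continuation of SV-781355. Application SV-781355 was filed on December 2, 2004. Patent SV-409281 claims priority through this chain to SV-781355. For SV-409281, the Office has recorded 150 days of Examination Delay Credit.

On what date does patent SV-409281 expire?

2021-05-01

Earliest priority filing: 2 December 2004.
Base term: 2 December 2004 + 16 years → 2 December 2020.
Examination Delay Credit: +150 days → 1 May 2021.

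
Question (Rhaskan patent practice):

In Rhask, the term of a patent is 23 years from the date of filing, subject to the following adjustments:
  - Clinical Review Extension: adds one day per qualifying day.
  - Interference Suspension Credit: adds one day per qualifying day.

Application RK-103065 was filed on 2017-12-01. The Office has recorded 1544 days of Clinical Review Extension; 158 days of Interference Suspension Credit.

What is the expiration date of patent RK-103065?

Base term: filing date + 23 years → 1 December 2040.
Clinical Review Extension: +1544 days → 22 February 2045.
Interference Suspension Credit: +158 days → 30 July 2045.

2045-07-30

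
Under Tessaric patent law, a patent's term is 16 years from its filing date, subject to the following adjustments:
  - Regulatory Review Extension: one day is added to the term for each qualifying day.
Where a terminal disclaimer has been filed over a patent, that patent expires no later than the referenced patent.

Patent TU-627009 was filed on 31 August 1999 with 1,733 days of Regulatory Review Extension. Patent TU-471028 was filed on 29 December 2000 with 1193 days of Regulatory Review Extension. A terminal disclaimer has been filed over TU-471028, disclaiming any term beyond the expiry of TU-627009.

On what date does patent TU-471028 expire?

April 5, 2020

Natural term of TU-471028:
  Base: filing + 16 years → 29 December 2016.
  Regulatory Review Extension: +1193 days → 5 April 2020.
Expiry of referenced patent TU-627009:
  Base: filing + 16 years → 31 August 2015.
  Regulatory Review Extension: +1733 days → 29 May 2020.
Terminal disclaimer: TU-471028 expires on the earlier of 5 April 2020 and 29 May 2020.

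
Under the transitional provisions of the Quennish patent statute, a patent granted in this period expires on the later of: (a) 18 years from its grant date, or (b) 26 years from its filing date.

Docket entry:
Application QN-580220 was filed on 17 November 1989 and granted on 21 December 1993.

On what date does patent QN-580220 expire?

(a) grant + 18 years → 21 December 2011.
(b) filing + 26 years → 17 November 2015.
Later of the two: 17 November 2015.

November 17, 2015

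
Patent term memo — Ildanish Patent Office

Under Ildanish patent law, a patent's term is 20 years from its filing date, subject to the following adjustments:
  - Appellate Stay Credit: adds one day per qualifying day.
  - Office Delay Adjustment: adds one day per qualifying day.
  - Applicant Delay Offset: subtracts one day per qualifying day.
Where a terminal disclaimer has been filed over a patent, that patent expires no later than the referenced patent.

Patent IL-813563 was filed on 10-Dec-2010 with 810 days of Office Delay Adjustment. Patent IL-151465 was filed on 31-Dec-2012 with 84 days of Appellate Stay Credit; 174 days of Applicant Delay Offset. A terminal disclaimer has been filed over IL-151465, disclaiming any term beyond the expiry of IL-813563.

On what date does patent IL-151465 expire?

2032-10-02

Natural term of IL-151465:
  Base: filing + 20 years → 31 December 2032.
  Appellate Stay Credit: +84 days → 25 March 2033.
  Applicant Delay Offset: −174 days → 2 October 2032.
Expiry of referenced patent IL-813563:
  Base: filing + 20 years → 10 December 2030.
  Office Delay Adjustment: +810 days → 27 February 2033.
Terminal disclaimer: IL-151465 expires on the earlier of 2 October 2032 and 27 February 2033.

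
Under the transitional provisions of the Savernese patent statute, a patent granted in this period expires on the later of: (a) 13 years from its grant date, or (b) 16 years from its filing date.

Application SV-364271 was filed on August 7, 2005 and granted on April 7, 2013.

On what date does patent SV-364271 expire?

(a) grant + 13 years → 7 April 2026.
(b) filing + 16 years → 7 August 2021.
Later of the two: 7 April 2026.

2026-04-07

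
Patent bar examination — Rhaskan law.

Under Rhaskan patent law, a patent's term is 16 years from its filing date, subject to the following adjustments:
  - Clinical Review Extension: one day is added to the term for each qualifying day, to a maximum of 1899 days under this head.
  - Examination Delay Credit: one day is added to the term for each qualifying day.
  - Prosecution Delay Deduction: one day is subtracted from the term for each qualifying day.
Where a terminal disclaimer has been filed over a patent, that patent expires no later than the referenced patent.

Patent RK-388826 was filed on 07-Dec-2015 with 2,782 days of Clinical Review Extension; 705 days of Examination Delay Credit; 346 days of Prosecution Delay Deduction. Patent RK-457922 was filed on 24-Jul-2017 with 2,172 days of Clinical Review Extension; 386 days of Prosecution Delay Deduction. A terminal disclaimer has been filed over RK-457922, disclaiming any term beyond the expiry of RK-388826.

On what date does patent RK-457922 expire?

Natural term of RK-457922:
  Base: filing + 16 years → 24 July 2033.
  Clinical Review Extension: 2172 days claimed exceeds the 1899-day cap, so +1899 days → 5 October 2038.
  Prosecution Delay Deduction: −386 days → 14 September 2037.
Expiry of referenced patent RK-388826:
  Base: filing + 16 years → 7 December 2031.
  Clinical Review Extension: 2782 days claimed exceeds the 1899-day cap, so +1899 days → 17 February 2037.
  Examination Delay Credit: +705 days → 23 January 2039.
  Prosecution Delay Deduction: −346 days → 11 February 2038.
Terminal disclaimer: RK-457922 expires on the earlier of 14 September 2037 and 11 February 2038.

September 14, 2037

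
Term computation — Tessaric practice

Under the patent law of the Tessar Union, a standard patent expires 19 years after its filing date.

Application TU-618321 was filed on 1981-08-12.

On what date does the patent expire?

Filing date + 19 years → 12 August 2000.

2000-08-12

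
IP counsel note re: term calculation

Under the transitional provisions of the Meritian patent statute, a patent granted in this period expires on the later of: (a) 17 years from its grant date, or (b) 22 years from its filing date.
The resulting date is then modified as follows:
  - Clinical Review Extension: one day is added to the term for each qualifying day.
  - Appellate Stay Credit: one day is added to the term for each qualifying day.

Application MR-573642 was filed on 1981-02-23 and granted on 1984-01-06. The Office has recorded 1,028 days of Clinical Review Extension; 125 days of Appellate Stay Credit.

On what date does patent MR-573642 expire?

(a) grant + 17 years → 6 January 2001.
(b) filing + 22 years → 23 February 2003.
Later of the two: 23 February 2003.
Clinical Review Extension: +1028 days → 17 December 2005.
Appellate Stay Credit: +125 days → 21 April 2006.

2006-04-21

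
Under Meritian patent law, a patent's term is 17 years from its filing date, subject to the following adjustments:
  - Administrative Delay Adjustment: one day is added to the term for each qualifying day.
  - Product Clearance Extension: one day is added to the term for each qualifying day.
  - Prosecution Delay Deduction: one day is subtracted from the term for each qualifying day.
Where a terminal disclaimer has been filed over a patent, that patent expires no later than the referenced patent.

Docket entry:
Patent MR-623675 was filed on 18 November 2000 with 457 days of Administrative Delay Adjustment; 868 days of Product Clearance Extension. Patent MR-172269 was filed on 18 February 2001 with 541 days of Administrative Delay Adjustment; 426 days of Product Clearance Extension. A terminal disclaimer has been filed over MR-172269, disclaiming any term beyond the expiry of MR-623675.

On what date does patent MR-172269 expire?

October 12, 2020

Natural term of MR-172269:
  Base: filing + 17 years → 18 February 2018.
  Administrative Delay Adjustment: +541 days → 13 August 2019.
  Product Clearance Extension: +426 days → 12 October 2020.
Expiry of referenced patent MR-623675:
  Base: filing + 17 years → 18 November 2017.
  Administrative Delay Adjustment: +457 days → 18 February 2019.
  Product Clearance Extension: +868 days → 5 July 2021.
Terminal disclaimer: MR-172269 expires on the earlier of 12 October 2020 and 5 July 2021.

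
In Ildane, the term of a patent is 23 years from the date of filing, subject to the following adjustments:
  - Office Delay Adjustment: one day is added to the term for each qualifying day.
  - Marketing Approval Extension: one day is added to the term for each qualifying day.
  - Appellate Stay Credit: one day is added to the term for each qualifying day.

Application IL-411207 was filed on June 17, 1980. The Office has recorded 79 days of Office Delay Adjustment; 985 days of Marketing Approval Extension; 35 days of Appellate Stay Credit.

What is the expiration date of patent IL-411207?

Base term: filing date + 23 years → 17 June 2003.
Office Delay Adjustment: +79 days → 4 September 2003.
Marketing Approval Extension: +985 days → 16 May 2006.
Appellate Stay Credit: +35 days → 20 June 2006.

June 20, 2006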